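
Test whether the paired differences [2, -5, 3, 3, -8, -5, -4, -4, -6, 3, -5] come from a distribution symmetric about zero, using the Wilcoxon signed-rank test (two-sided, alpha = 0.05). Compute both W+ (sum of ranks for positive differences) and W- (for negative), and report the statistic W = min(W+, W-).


Step 1: Drop any zero differences (none here) and take |d_i|.
|d| = [2, 5, 3, 3, 8, 5, 4, 4, 6, 3, 5]
Step 2: Midrank |d_i| (ties get averaged ranks).
ranks: |2|->1, |5|->8, |3|->3, |3|->3, |8|->11, |5|->8, |4|->5.5, |4|->5.5, |6|->10, |3|->3, |5|->8
Step 3: Attach original signs; sum ranks with positive sign and with negative sign.
W+ = 1 + 3 + 3 + 3 = 10
W- = 8 + 11 + 8 + 5.5 + 5.5 + 10 + 8 = 56
(Check: W+ + W- = 66 should equal n(n+1)/2 = 66.)
Step 4: Test statistic W = min(W+, W-) = 10.
Step 5: Ties in |d|, so use the tie-corrected normal approximation.
        E[W] = n(n+1)/4 = 11*12/4 = 33.
        Tie groups: |d|=3 (t=3), |d|=4 (t=2), |d|=5 (t=3); sum(t^3 - t) = 54.
        Var[W] = n(n+1)(2n+1)/24 - sum(t^3-t)/48 = 3036/24 - 54/48 = 125.375.
        z = (W - E[W]) / sqrt(Var[W]) = (10 - 33) / 11.1971 = -2.0541.
        Two-sided p = 2*Phi(z) = 0.039966.
Step 6: alpha = 0.05. reject H0.

W+ = 10, W- = 56, W = min = 10, p = 0.039966, reject H0.


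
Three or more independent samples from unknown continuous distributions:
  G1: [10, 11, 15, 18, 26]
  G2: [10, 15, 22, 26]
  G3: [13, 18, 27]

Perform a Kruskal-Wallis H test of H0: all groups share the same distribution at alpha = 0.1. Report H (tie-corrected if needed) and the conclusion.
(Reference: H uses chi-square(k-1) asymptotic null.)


Step 1: Combine all N = 12 observations and assign midranks.
sorted (value, group, rank): (10,G1,1.5), (10,G2,1.5), (11,G1,3), (13,G3,4), (15,G1,5.5), (15,G2,5.5), (18,G1,7.5), (18,G3,7.5), (22,G2,9), (26,G1,10.5), (26,G2,10.5), (27,G3,12)
Step 2: Sum ranks within each group.
R_1 = 28 (n_1 = 5)
R_2 = 26.5 (n_2 = 4)
R_3 = 23.5 (n_3 = 3)
Step 3: H = 12/(N(N+1)) * sum(R_i^2/n_i) - 3(N+1)
     = 12/(12*13) * (28^2/5 + 26.5^2/4 + 23.5^2/3) - 3*13
     = 0.076923 * 516.446 - 39
     = 0.726603.
Step 4: Ties present; correction factor C = 1 - 24/(12^3 - 12) = 0.986014. Corrected H = 0.726603 / 0.986014 = 0.736909.
Step 5: Under H0, H ~ chi^2(2); p-value = 0.691803.
Step 6: alpha = 0.1. fail to reject H0.

H = 0.7369, df = 2, p = 0.691803, fail to reject H0.


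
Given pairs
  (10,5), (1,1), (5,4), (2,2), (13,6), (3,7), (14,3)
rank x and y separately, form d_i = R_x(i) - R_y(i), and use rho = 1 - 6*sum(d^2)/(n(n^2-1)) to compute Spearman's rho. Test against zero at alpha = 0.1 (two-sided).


Step 1: Rank x and y separately (midranks; no ties here).
rank(x): 10->5, 1->1, 5->4, 2->2, 13->6, 3->3, 14->7
rank(y): 5->5, 1->1, 4->4, 2->2, 6->6, 7->7, 3->3
Step 2: d_i = R_x(i) - R_y(i); compute d_i^2.
  (5-5)^2=0, (1-1)^2=0, (4-4)^2=0, (2-2)^2=0, (6-6)^2=0, (3-7)^2=16, (7-3)^2=16
sum(d^2) = 32.
Step 3: rho = 1 - 6*32 / (7*(7^2 - 1)) = 1 - 192/336 = 0.428571.
Step 4: Under H0, t = rho * sqrt((n-2)/(1-rho^2)) = 1.0607 ~ t(5).
Step 5: Two-sided p-value from the t-distribution with 5 df = 0.337368.
Step 6: alpha = 0.1. fail to reject H0.

rho = 0.4286, p = 0.337368, fail to reject H0 at alpha = 0.1.


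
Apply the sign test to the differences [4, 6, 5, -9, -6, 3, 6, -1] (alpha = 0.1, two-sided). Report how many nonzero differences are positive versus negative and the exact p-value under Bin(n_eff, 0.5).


Step 1: Discard zero differences. Original n = 8; n_eff = number of nonzero differences = 8.
Nonzero differences (with sign): +4, +6, +5, -9, -6, +3, +6, -1
Step 2: Count signs: positive = 5, negative = 3.
Step 3: Under H0: P(positive) = 0.5, so the number of positives S ~ Bin(8, 0.5).
Step 4: Two-sided exact p-value = sum of Bin(8,0.5) probabilities at or below the observed probability = 0.726562.
Step 5: alpha = 0.1. fail to reject H0.

n_eff = 8, pos = 5, neg = 3, p = 0.726562, fail to reject H0.


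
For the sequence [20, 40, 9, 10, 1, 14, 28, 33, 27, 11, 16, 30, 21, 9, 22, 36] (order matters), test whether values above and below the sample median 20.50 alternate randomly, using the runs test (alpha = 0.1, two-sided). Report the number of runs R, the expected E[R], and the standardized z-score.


Step 1: Compute median = 20.50; label A = above, B = below.
Labels in order: BABBBBAAABBAABAA  (n_A = 8, n_B = 8)
Step 2: Count runs R = 8.
Step 3: Under H0 (random ordering), E[R] = 2*n_A*n_B/(n_A+n_B) + 1 = 2*8*8/16 + 1 = 9.0000.
        Var[R] = 2*n_A*n_B*(2*n_A*n_B - n_A - n_B) / ((n_A+n_B)^2 * (n_A+n_B-1)) = 14336/3840 = 3.7333.
        SD[R] = 1.9322.
Step 4: Continuity-corrected z = (R + 0.5 - E[R]) / SD[R] = (8 + 0.5 - 9.0000) / 1.9322 = -0.2588.
Step 5: Two-sided p-value via normal approximation = 2*(1 - Phi(|z|)) = 0.795809.
Step 6: alpha = 0.1. fail to reject H0.

R = 8, z = -0.2588, p = 0.795809, fail to reject H0.


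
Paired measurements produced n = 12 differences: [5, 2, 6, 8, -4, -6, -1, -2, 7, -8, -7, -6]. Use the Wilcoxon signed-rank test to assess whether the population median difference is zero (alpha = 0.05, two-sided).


Step 1: Drop any zero differences (none here) and take |d_i|.
|d| = [5, 2, 6, 8, 4, 6, 1, 2, 7, 8, 7, 6]
Step 2: Midrank |d_i| (ties get averaged ranks).
ranks: |5|->5, |2|->2.5, |6|->7, |8|->11.5, |4|->4, |6|->7, |1|->1, |2|->2.5, |7|->9.5, |8|->11.5, |7|->9.5, |6|->7
Step 3: Attach original signs; sum ranks with positive sign and with negative sign.
W+ = 5 + 2.5 + 7 + 11.5 + 9.5 = 35.5
W- = 4 + 7 + 1 + 2.5 + 11.5 + 9.5 + 7 = 42.5
(Check: W+ + W- = 78 should equal n(n+1)/2 = 78.)
Step 4: Test statistic W = min(W+, W-) = 35.5.
Step 5: Ties in |d|, so use the tie-corrected normal approximation.
        E[W] = n(n+1)/4 = 12*13/4 = 39.
        Tie groups: |d|=2 (t=2), |d|=6 (t=3), |d|=7 (t=2), |d|=8 (t=2); sum(t^3 - t) = 42.
        Var[W] = n(n+1)(2n+1)/24 - sum(t^3-t)/48 = 3900/24 - 42/48 = 161.625.
        z = (W - E[W]) / sqrt(Var[W]) = (35.5 - 39) / 12.7132 = -0.2753.
        Two-sided p = 2*Phi(z) = 0.783082.
Step 6: alpha = 0.05. fail to reject H0.

W+ = 35.5, W- = 42.5, W = min = 35.5, p = 0.783082, fail to reject H0.


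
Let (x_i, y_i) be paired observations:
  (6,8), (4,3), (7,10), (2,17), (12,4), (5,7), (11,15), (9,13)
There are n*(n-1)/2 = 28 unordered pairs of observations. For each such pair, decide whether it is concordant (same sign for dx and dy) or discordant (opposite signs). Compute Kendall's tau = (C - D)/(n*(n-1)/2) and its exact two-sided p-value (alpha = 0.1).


Step 1: Enumerate the 28 unordered pairs (i,j) with i<j and classify each by sign(x_j-x_i) * sign(y_j-y_i).
  (1,2):dx=-2,dy=-5->C; (1,3):dx=+1,dy=+2->C; (1,4):dx=-4,dy=+9->D; (1,5):dx=+6,dy=-4->D
  (1,6):dx=-1,dy=-1->C; (1,7):dx=+5,dy=+7->C; (1,8):dx=+3,dy=+5->C; (2,3):dx=+3,dy=+7->C
  (2,4):dx=-2,dy=+14->D; (2,5):dx=+8,dy=+1->C; (2,6):dx=+1,dy=+4->C; (2,7):dx=+7,dy=+12->C
  (2,8):dx=+5,dy=+10->C; (3,4):dx=-5,dy=+7->D; (3,5):dx=+5,dy=-6->D; (3,6):dx=-2,dy=-3->C
  (3,7):dx=+4,dy=+5->C; (3,8):dx=+2,dy=+3->C; (4,5):dx=+10,dy=-13->D; (4,6):dx=+3,dy=-10->D
  (4,7):dx=+9,dy=-2->D; (4,8):dx=+7,dy=-4->D; (5,6):dx=-7,dy=+3->D; (5,7):dx=-1,dy=+11->D
  (5,8):dx=-3,dy=+9->D; (6,7):dx=+6,dy=+8->C; (6,8):dx=+4,dy=+6->C; (7,8):dx=-2,dy=-2->C
Step 2: C = 16, D = 12, total pairs = 28.
Step 3: tau = (C - D)/(n(n-1)/2) = (16 - 12)/28 = 0.142857.
Step 4: Exact two-sided p-value (enumerate n! = 40320 permutations of y under H0): p = 0.719544.
Step 5: alpha = 0.1. fail to reject H0.

tau_b = 0.1429 (C=16, D=12), p = 0.719544, fail to reject H0.


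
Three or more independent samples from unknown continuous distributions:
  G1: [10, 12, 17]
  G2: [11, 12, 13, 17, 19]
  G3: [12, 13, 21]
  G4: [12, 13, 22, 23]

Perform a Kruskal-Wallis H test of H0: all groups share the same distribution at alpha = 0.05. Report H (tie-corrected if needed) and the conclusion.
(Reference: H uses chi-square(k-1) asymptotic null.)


Step 1: Combine all N = 15 observations and assign midranks.
sorted (value, group, rank): (10,G1,1), (11,G2,2), (12,G1,4.5), (12,G2,4.5), (12,G3,4.5), (12,G4,4.5), (13,G2,8), (13,G3,8), (13,G4,8), (17,G1,10.5), (17,G2,10.5), (19,G2,12), (21,G3,13), (22,G4,14), (23,G4,15)
Step 2: Sum ranks within each group.
R_1 = 16 (n_1 = 3)
R_2 = 37 (n_2 = 5)
R_3 = 25.5 (n_3 = 3)
R_4 = 41.5 (n_4 = 4)
Step 3: H = 12/(N(N+1)) * sum(R_i^2/n_i) - 3(N+1)
     = 12/(15*16) * (16^2/3 + 37^2/5 + 25.5^2/3 + 41.5^2/4) - 3*16
     = 0.050000 * 1006.45 - 48
     = 2.322292.
Step 4: Ties present; correction factor C = 1 - 90/(15^3 - 15) = 0.973214. Corrected H = 2.322292 / 0.973214 = 2.386208.
Step 5: Under H0, H ~ chi^2(3); p-value = 0.496207.
Step 6: alpha = 0.05. fail to reject H0.

H = 2.3862, df = 3, p = 0.496207, fail to reject H0.


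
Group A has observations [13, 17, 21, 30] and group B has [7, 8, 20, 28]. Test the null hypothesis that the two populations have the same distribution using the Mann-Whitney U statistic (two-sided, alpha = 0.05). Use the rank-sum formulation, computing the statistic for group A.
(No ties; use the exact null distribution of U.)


Step 1: Combine and sort all 8 observations; assign midranks.
sorted (value, group): (7,Y), (8,Y), (13,X), (17,X), (20,Y), (21,X), (28,Y), (30,X)
ranks: 7->1, 8->2, 13->3, 17->4, 20->5, 21->6, 28->7, 30->8
Step 2: Rank sum for X: R1 = 3 + 4 + 6 + 8 = 21.
Step 3: U_X = R1 - n1(n1+1)/2 = 21 - 4*5/2 = 21 - 10 = 11.
       U_Y = n1*n2 - U_X = 16 - 11 = 5.
Step 4: No ties, so the exact null distribution of U (based on enumerating the C(8,4) = 70 equally likely rank assignments) gives the two-sided p-value.
Step 5: p-value = 0.485714; compare to alpha = 0.05. fail to reject H0.

U_X = 11, p = 0.485714, fail to reject H0 at alpha = 0.05.


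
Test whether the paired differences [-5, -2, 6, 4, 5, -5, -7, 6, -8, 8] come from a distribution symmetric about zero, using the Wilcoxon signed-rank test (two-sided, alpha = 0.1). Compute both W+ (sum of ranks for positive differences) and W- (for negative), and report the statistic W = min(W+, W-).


Step 1: Drop any zero differences (none here) and take |d_i|.
|d| = [5, 2, 6, 4, 5, 5, 7, 6, 8, 8]
Step 2: Midrank |d_i| (ties get averaged ranks).
ranks: |5|->4, |2|->1, |6|->6.5, |4|->2, |5|->4, |5|->4, |7|->8, |6|->6.5, |8|->9.5, |8|->9.5
Step 3: Attach original signs; sum ranks with positive sign and with negative sign.
W+ = 6.5 + 2 + 4 + 6.5 + 9.5 = 28.5
W- = 4 + 1 + 4 + 8 + 9.5 = 26.5
(Check: W+ + W- = 55 should equal n(n+1)/2 = 55.)
Step 4: Test statistic W = min(W+, W-) = 26.5.
Step 5: Ties in |d|, so use the tie-corrected normal approximation.
        E[W] = n(n+1)/4 = 10*11/4 = 27.5.
        Tie groups: |d|=5 (t=3), |d|=6 (t=2), |d|=8 (t=2); sum(t^3 - t) = 36.
        Var[W] = n(n+1)(2n+1)/24 - sum(t^3-t)/48 = 2310/24 - 36/48 = 95.5.
        z = (W - E[W]) / sqrt(Var[W]) = (26.5 - 27.5) / 9.7724 = -0.1023.
        Two-sided p = 2*Phi(z) = 0.918496.
Step 6: alpha = 0.1. fail to reject H0.

W+ = 28.5, W- = 26.5, W = min = 26.5, p = 0.918496, fail to reject H0.


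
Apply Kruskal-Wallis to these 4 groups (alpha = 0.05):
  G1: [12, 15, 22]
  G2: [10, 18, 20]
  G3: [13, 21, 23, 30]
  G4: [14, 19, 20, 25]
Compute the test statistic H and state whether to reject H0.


Step 1: Combine all N = 14 observations and assign midranks.
sorted (value, group, rank): (10,G2,1), (12,G1,2), (13,G3,3), (14,G4,4), (15,G1,5), (18,G2,6), (19,G4,7), (20,G2,8.5), (20,G4,8.5), (21,G3,10), (22,G1,11), (23,G3,12), (25,G4,13), (30,G3,14)
Step 2: Sum ranks within each group.
R_1 = 18 (n_1 = 3)
R_2 = 15.5 (n_2 = 3)
R_3 = 39 (n_3 = 4)
R_4 = 32.5 (n_4 = 4)
Step 3: H = 12/(N(N+1)) * sum(R_i^2/n_i) - 3(N+1)
     = 12/(14*15) * (18^2/3 + 15.5^2/3 + 39^2/4 + 32.5^2/4) - 3*15
     = 0.057143 * 832.396 - 45
     = 2.565476.
Step 4: Ties present; correction factor C = 1 - 6/(14^3 - 14) = 0.997802. Corrected H = 2.565476 / 0.997802 = 2.571127.
Step 5: Under H0, H ~ chi^2(3); p-value = 0.462574.
Step 6: alpha = 0.05. fail to reject H0.

H = 2.5711, df = 3, p = 0.462574, fail to reject H0.


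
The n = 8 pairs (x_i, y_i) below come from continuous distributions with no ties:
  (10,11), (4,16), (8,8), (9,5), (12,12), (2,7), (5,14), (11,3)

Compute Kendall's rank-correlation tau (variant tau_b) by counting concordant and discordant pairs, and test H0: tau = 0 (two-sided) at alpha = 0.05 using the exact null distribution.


Step 1: Enumerate the 28 unordered pairs (i,j) with i<j and classify each by sign(x_j-x_i) * sign(y_j-y_i).
  (1,2):dx=-6,dy=+5->D; (1,3):dx=-2,dy=-3->C; (1,4):dx=-1,dy=-6->C; (1,5):dx=+2,dy=+1->C
  (1,6):dx=-8,dy=-4->C; (1,7):dx=-5,dy=+3->D; (1,8):dx=+1,dy=-8->D; (2,3):dx=+4,dy=-8->D
  (2,4):dx=+5,dy=-11->D; (2,5):dx=+8,dy=-4->D; (2,6):dx=-2,dy=-9->C; (2,7):dx=+1,dy=-2->D
  (2,8):dx=+7,dy=-13->D; (3,4):dx=+1,dy=-3->D; (3,5):dx=+4,dy=+4->C; (3,6):dx=-6,dy=-1->C
  (3,7):dx=-3,dy=+6->D; (3,8):dx=+3,dy=-5->D; (4,5):dx=+3,dy=+7->C; (4,6):dx=-7,dy=+2->D
  (4,7):dx=-4,dy=+9->D; (4,8):dx=+2,dy=-2->D; (5,6):dx=-10,dy=-5->C; (5,7):dx=-7,dy=+2->D
  (5,8):dx=-1,dy=-9->C; (6,7):dx=+3,dy=+7->C; (6,8):dx=+9,dy=-4->D; (7,8):dx=+6,dy=-11->D
Step 2: C = 11, D = 17, total pairs = 28.
Step 3: tau = (C - D)/(n(n-1)/2) = (11 - 17)/28 = -0.214286.
Step 4: Exact two-sided p-value (enumerate n! = 40320 permutations of y under H0): p = 0.548413.
Step 5: alpha = 0.05. fail to reject H0.

tau_b = -0.2143 (C=11, D=17), p = 0.548413, fail to reject H0.


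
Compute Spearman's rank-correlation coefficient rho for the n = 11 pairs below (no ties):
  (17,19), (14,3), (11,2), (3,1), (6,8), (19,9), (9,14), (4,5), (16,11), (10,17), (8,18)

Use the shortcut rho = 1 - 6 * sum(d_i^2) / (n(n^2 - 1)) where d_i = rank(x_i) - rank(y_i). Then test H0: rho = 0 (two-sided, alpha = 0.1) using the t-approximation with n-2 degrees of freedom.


Step 1: Rank x and y separately (midranks; no ties here).
rank(x): 17->10, 14->8, 11->7, 3->1, 6->3, 19->11, 9->5, 4->2, 16->9, 10->6, 8->4
rank(y): 19->11, 3->3, 2->2, 1->1, 8->5, 9->6, 14->8, 5->4, 11->7, 17->9, 18->10
Step 2: d_i = R_x(i) - R_y(i); compute d_i^2.
  (10-11)^2=1, (8-3)^2=25, (7-2)^2=25, (1-1)^2=0, (3-5)^2=4, (11-6)^2=25, (5-8)^2=9, (2-4)^2=4, (9-7)^2=4, (6-9)^2=9, (4-10)^2=36
sum(d^2) = 142.
Step 3: rho = 1 - 6*142 / (11*(11^2 - 1)) = 1 - 852/1320 = 0.354545.
Step 4: Under H0, t = rho * sqrt((n-2)/(1-rho^2)) = 1.1375 ~ t(9).
Step 5: Two-sided p-value from the t-distribution with 9 df = 0.284693.
Step 6: alpha = 0.1. fail to reject H0.

rho = 0.3545, p = 0.284693, fail to reject H0 at alpha = 0.1.


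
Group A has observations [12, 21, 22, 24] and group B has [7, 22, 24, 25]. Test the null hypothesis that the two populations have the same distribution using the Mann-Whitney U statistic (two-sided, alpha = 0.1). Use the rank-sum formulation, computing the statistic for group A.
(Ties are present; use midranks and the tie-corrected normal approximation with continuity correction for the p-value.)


Step 1: Combine and sort all 8 observations; assign midranks.
sorted (value, group): (7,Y), (12,X), (21,X), (22,X), (22,Y), (24,X), (24,Y), (25,Y)
ranks: 7->1, 12->2, 21->3, 22->4.5, 22->4.5, 24->6.5, 24->6.5, 25->8
Step 2: Rank sum for X: R1 = 2 + 3 + 4.5 + 6.5 = 16.
Step 3: U_X = R1 - n1(n1+1)/2 = 16 - 4*5/2 = 16 - 10 = 6.
       U_Y = n1*n2 - U_X = 16 - 6 = 10.
Step 4: Ties are present, so use the tie-corrected normal approximation (with continuity correction) for the p-value.
Step 5: p-value = 0.661197; compare to alpha = 0.1. fail to reject H0.

U_X = 6, p = 0.661197, fail to reject H0 at alpha = 0.1.


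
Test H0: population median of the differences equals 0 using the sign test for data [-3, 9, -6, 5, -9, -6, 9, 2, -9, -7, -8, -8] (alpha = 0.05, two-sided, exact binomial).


Step 1: Discard zero differences. Original n = 12; n_eff = number of nonzero differences = 12.
Nonzero differences (with sign): -3, +9, -6, +5, -9, -6, +9, +2, -9, -7, -8, -8
Step 2: Count signs: positive = 4, negative = 8.
Step 3: Under H0: P(positive) = 0.5, so the number of positives S ~ Bin(12, 0.5).
Step 4: Two-sided exact p-value = sum of Bin(12,0.5) probabilities at or below the observed probability = 0.387695.
Step 5: alpha = 0.05. fail to reject H0.

n_eff = 12, pos = 4, neg = 8, p = 0.387695, fail to reject H0.


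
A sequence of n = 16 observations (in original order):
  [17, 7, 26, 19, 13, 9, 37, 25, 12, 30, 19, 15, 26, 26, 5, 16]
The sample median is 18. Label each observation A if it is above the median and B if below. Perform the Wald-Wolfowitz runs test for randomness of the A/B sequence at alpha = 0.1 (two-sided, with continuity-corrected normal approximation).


Step 1: Compute median = 18; label A = above, B = below.
Labels in order: BBAABBAABAABAABB  (n_A = 8, n_B = 8)
Step 2: Count runs R = 9.
Step 3: Under H0 (random ordering), E[R] = 2*n_A*n_B/(n_A+n_B) + 1 = 2*8*8/16 + 1 = 9.0000.
        Var[R] = 2*n_A*n_B*(2*n_A*n_B - n_A - n_B) / ((n_A+n_B)^2 * (n_A+n_B-1)) = 14336/3840 = 3.7333.
        SD[R] = 1.9322.
Step 4: R = E[R], so z = 0 with no continuity correction.
Step 5: Two-sided p-value via normal approximation = 2*(1 - Phi(|z|)) = 1.000000.
Step 6: alpha = 0.1. fail to reject H0.

R = 9, z = 0.0000, p = 1.000000, fail to reject H0.


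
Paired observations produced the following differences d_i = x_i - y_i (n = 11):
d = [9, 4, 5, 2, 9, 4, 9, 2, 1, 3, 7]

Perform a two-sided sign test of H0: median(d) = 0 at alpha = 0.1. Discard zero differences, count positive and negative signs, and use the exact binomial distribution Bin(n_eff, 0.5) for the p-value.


Step 1: Discard zero differences. Original n = 11; n_eff = number of nonzero differences = 11.
Nonzero differences (with sign): +9, +4, +5, +2, +9, +4, +9, +2, +1, +3, +7
Step 2: Count signs: positive = 11, negative = 0.
Step 3: Under H0: P(positive) = 0.5, so the number of positives S ~ Bin(11, 0.5).
Step 4: Two-sided exact p-value = sum of Bin(11,0.5) probabilities at or below the observed probability = 0.000977.
Step 5: alpha = 0.1. reject H0.

n_eff = 11, pos = 11, neg = 0, p = 0.000977, reject H0.


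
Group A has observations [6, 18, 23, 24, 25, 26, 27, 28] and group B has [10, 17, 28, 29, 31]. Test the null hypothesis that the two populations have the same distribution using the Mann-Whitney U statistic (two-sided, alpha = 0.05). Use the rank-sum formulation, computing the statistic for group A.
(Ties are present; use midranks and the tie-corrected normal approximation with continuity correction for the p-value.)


Step 1: Combine and sort all 13 observations; assign midranks.
sorted (value, group): (6,X), (10,Y), (17,Y), (18,X), (23,X), (24,X), (25,X), (26,X), (27,X), (28,X), (28,Y), (29,Y), (31,Y)
ranks: 6->1, 10->2, 17->3, 18->4, 23->5, 24->6, 25->7, 26->8, 27->9, 28->10.5, 28->10.5, 29->12, 31->13
Step 2: Rank sum for X: R1 = 1 + 4 + 5 + 6 + 7 + 8 + 9 + 10.5 = 50.5.
Step 3: U_X = R1 - n1(n1+1)/2 = 50.5 - 8*9/2 = 50.5 - 36 = 14.5.
       U_Y = n1*n2 - U_X = 40 - 14.5 = 25.5.
Step 4: Ties are present, so use the tie-corrected normal approximation (with continuity correction) for the p-value.
Step 5: p-value = 0.463600; compare to alpha = 0.05. fail to reject H0.

U_X = 14.5, p = 0.463600, fail to reject H0 at alpha = 0.05.


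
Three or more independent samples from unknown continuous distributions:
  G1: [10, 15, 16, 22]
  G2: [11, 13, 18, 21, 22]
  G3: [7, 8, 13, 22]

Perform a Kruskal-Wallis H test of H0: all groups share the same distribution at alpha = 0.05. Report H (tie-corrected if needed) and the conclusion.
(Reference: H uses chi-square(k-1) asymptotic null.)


Step 1: Combine all N = 13 observations and assign midranks.
sorted (value, group, rank): (7,G3,1), (8,G3,2), (10,G1,3), (11,G2,4), (13,G2,5.5), (13,G3,5.5), (15,G1,7), (16,G1,8), (18,G2,9), (21,G2,10), (22,G1,12), (22,G2,12), (22,G3,12)
Step 2: Sum ranks within each group.
R_1 = 30 (n_1 = 4)
R_2 = 40.5 (n_2 = 5)
R_3 = 20.5 (n_3 = 4)
Step 3: H = 12/(N(N+1)) * sum(R_i^2/n_i) - 3(N+1)
     = 12/(13*14) * (30^2/4 + 40.5^2/5 + 20.5^2/4) - 3*14
     = 0.065934 * 658.112 - 42
     = 1.392033.
Step 4: Ties present; correction factor C = 1 - 30/(13^3 - 13) = 0.986264. Corrected H = 1.392033 / 0.986264 = 1.411421.
Step 5: Under H0, H ~ chi^2(2); p-value = 0.493758.
Step 6: alpha = 0.05. fail to reject H0.

H = 1.4114, df = 2, p = 0.493758, fail to reject H0.


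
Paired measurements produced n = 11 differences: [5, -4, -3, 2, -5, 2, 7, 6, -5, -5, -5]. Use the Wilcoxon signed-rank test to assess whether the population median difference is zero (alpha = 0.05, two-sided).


Step 1: Drop any zero differences (none here) and take |d_i|.
|d| = [5, 4, 3, 2, 5, 2, 7, 6, 5, 5, 5]
Step 2: Midrank |d_i| (ties get averaged ranks).
ranks: |5|->7, |4|->4, |3|->3, |2|->1.5, |5|->7, |2|->1.5, |7|->11, |6|->10, |5|->7, |5|->7, |5|->7
Step 3: Attach original signs; sum ranks with positive sign and with negative sign.
W+ = 7 + 1.5 + 1.5 + 11 + 10 = 31
W- = 4 + 3 + 7 + 7 + 7 + 7 = 35
(Check: W+ + W- = 66 should equal n(n+1)/2 = 66.)
Step 4: Test statistic W = min(W+, W-) = 31.
Step 5: Ties in |d|, so use the tie-corrected normal approximation.
        E[W] = n(n+1)/4 = 11*12/4 = 33.
        Tie groups: |d|=2 (t=2), |d|=5 (t=5); sum(t^3 - t) = 126.
        Var[W] = n(n+1)(2n+1)/24 - sum(t^3-t)/48 = 3036/24 - 126/48 = 123.875.
        z = (W - E[W]) / sqrt(Var[W]) = (31 - 33) / 11.1299 = -0.1797.
        Two-sided p = 2*Phi(z) = 0.857391.
Step 6: alpha = 0.05. fail to reject H0.

W+ = 31, W- = 35, W = min = 31, p = 0.857391, fail to reject H0.


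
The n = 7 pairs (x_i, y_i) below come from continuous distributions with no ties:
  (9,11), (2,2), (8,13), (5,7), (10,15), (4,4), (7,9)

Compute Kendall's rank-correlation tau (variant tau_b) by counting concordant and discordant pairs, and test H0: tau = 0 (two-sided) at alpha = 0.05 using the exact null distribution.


Step 1: Enumerate the 21 unordered pairs (i,j) with i<j and classify each by sign(x_j-x_i) * sign(y_j-y_i).
  (1,2):dx=-7,dy=-9->C; (1,3):dx=-1,dy=+2->D; (1,4):dx=-4,dy=-4->C; (1,5):dx=+1,dy=+4->C
  (1,6):dx=-5,dy=-7->C; (1,7):dx=-2,dy=-2->C; (2,3):dx=+6,dy=+11->C; (2,4):dx=+3,dy=+5->C
  (2,5):dx=+8,dy=+13->C; (2,6):dx=+2,dy=+2->C; (2,7):dx=+5,dy=+7->C; (3,4):dx=-3,dy=-6->C
  (3,5):dx=+2,dy=+2->C; (3,6):dx=-4,dy=-9->C; (3,7):dx=-1,dy=-4->C; (4,5):dx=+5,dy=+8->C
  (4,6):dx=-1,dy=-3->C; (4,7):dx=+2,dy=+2->C; (5,6):dx=-6,dy=-11->C; (5,7):dx=-3,dy=-6->C
  (6,7):dx=+3,dy=+5->C
Step 2: C = 20, D = 1, total pairs = 21.
Step 3: tau = (C - D)/(n(n-1)/2) = (20 - 1)/21 = 0.904762.
Step 4: Exact two-sided p-value (enumerate n! = 5040 permutations of y under H0): p = 0.002778.
Step 5: alpha = 0.05. reject H0.

tau_b = 0.9048 (C=20, D=1), p = 0.002778, reject H0.


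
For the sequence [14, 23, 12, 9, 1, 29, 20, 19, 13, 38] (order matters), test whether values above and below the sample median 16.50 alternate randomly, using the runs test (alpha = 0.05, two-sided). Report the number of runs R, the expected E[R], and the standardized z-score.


Step 1: Compute median = 16.50; label A = above, B = below.
Labels in order: BABBBAAABA  (n_A = 5, n_B = 5)
Step 2: Count runs R = 6.
Step 3: Under H0 (random ordering), E[R] = 2*n_A*n_B/(n_A+n_B) + 1 = 2*5*5/10 + 1 = 6.0000.
        Var[R] = 2*n_A*n_B*(2*n_A*n_B - n_A - n_B) / ((n_A+n_B)^2 * (n_A+n_B-1)) = 2000/900 = 2.2222.
        SD[R] = 1.4907.
Step 4: R = E[R], so z = 0 with no continuity correction.
Step 5: Two-sided p-value via normal approximation = 2*(1 - Phi(|z|)) = 1.000000.
Step 6: alpha = 0.05. fail to reject H0.

R = 6, z = 0.0000, p = 1.000000, fail to reject H0.


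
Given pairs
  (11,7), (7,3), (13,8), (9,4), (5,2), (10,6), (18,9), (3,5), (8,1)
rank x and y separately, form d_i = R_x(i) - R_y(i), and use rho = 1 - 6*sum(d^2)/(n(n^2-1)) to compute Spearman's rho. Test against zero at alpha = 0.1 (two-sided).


Step 1: Rank x and y separately (midranks; no ties here).
rank(x): 11->7, 7->3, 13->8, 9->5, 5->2, 10->6, 18->9, 3->1, 8->4
rank(y): 7->7, 3->3, 8->8, 4->4, 2->2, 6->6, 9->9, 5->5, 1->1
Step 2: d_i = R_x(i) - R_y(i); compute d_i^2.
  (7-7)^2=0, (3-3)^2=0, (8-8)^2=0, (5-4)^2=1, (2-2)^2=0, (6-6)^2=0, (9-9)^2=0, (1-5)^2=16, (4-1)^2=9
sum(d^2) = 26.
Step 3: rho = 1 - 6*26 / (9*(9^2 - 1)) = 1 - 156/720 = 0.783333.
Step 4: Under H0, t = rho * sqrt((n-2)/(1-rho^2)) = 3.3341 ~ t(7).
Step 5: Two-sided p-value from the t-distribution with 7 df = 0.012520.
Step 6: alpha = 0.1. reject H0.

rho = 0.7833, p = 0.012520, reject H0 at alpha = 0.1.


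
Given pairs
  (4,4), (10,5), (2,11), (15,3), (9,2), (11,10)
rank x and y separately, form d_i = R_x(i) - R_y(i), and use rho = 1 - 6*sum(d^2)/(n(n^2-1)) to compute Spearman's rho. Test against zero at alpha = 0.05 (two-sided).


Step 1: Rank x and y separately (midranks; no ties here).
rank(x): 4->2, 10->4, 2->1, 15->6, 9->3, 11->5
rank(y): 4->3, 5->4, 11->6, 3->2, 2->1, 10->5
Step 2: d_i = R_x(i) - R_y(i); compute d_i^2.
  (2-3)^2=1, (4-4)^2=0, (1-6)^2=25, (6-2)^2=16, (3-1)^2=4, (5-5)^2=0
sum(d^2) = 46.
Step 3: rho = 1 - 6*46 / (6*(6^2 - 1)) = 1 - 276/210 = -0.314286.
Step 4: Under H0, t = rho * sqrt((n-2)/(1-rho^2)) = -0.6621 ~ t(4).
Step 5: Two-sided p-value from the t-distribution with 4 df = 0.544093.
Step 6: alpha = 0.05. fail to reject H0.

rho = -0.3143, p = 0.544093, fail to reject H0 at alpha = 0.05.


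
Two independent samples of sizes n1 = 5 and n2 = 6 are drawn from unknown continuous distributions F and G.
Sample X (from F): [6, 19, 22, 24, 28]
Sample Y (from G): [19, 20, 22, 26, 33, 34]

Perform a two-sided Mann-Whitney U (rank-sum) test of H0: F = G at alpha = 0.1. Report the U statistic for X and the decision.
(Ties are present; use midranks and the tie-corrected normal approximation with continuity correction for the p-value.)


Step 1: Combine and sort all 11 observations; assign midranks.
sorted (value, group): (6,X), (19,X), (19,Y), (20,Y), (22,X), (22,Y), (24,X), (26,Y), (28,X), (33,Y), (34,Y)
ranks: 6->1, 19->2.5, 19->2.5, 20->4, 22->5.5, 22->5.5, 24->7, 26->8, 28->9, 33->10, 34->11
Step 2: Rank sum for X: R1 = 1 + 2.5 + 5.5 + 7 + 9 = 25.
Step 3: U_X = R1 - n1(n1+1)/2 = 25 - 5*6/2 = 25 - 15 = 10.
       U_Y = n1*n2 - U_X = 30 - 10 = 20.
Step 4: Ties are present, so use the tie-corrected normal approximation (with continuity correction) for the p-value.
Step 5: p-value = 0.409176; compare to alpha = 0.1. fail to reject H0.

U_X = 10, p = 0.409176, fail to reject H0 at alpha = 0.1.


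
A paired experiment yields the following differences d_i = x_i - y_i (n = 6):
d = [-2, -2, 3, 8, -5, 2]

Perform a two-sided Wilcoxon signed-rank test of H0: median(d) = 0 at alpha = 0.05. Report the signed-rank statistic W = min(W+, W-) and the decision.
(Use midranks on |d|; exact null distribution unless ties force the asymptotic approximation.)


Step 1: Drop any zero differences (none here) and take |d_i|.
|d| = [2, 2, 3, 8, 5, 2]
Step 2: Midrank |d_i| (ties get averaged ranks).
ranks: |2|->2, |2|->2, |3|->4, |8|->6, |5|->5, |2|->2
Step 3: Attach original signs; sum ranks with positive sign and with negative sign.
W+ = 4 + 6 + 2 = 12
W- = 2 + 2 + 5 = 9
(Check: W+ + W- = 21 should equal n(n+1)/2 = 21.)
Step 4: Test statistic W = min(W+, W-) = 9.
Step 5: Ties in |d|, so use the tie-corrected normal approximation.
        E[W] = n(n+1)/4 = 6*7/4 = 10.5.
        Tie groups: |d|=2 (t=3); sum(t^3 - t) = 24.
        Var[W] = n(n+1)(2n+1)/24 - sum(t^3-t)/48 = 546/24 - 24/48 = 22.25.
        z = (W - E[W]) / sqrt(Var[W]) = (9 - 10.5) / 4.7170 = -0.3180.
        Two-sided p = 2*Phi(z) = 0.750485.
Step 6: alpha = 0.05. fail to reject H0.

W+ = 12, W- = 9, W = min = 9, p = 0.750485, fail to reject H0.


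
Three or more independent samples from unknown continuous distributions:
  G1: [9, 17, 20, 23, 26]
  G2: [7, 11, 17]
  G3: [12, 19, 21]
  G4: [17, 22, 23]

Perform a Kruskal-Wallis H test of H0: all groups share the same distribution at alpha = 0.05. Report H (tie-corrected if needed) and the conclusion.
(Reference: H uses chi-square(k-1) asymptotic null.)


Step 1: Combine all N = 14 observations and assign midranks.
sorted (value, group, rank): (7,G2,1), (9,G1,2), (11,G2,3), (12,G3,4), (17,G1,6), (17,G2,6), (17,G4,6), (19,G3,8), (20,G1,9), (21,G3,10), (22,G4,11), (23,G1,12.5), (23,G4,12.5), (26,G1,14)
Step 2: Sum ranks within each group.
R_1 = 43.5 (n_1 = 5)
R_2 = 10 (n_2 = 3)
R_3 = 22 (n_3 = 3)
R_4 = 29.5 (n_4 = 3)
Step 3: H = 12/(N(N+1)) * sum(R_i^2/n_i) - 3(N+1)
     = 12/(14*15) * (43.5^2/5 + 10^2/3 + 22^2/3 + 29.5^2/3) - 3*15
     = 0.057143 * 863.2 - 45
     = 4.325714.
Step 4: Ties present; correction factor C = 1 - 30/(14^3 - 14) = 0.989011. Corrected H = 4.325714 / 0.989011 = 4.373778.
Step 5: Under H0, H ~ chi^2(3); p-value = 0.223829.
Step 6: alpha = 0.05. fail to reject H0.

H = 4.3738, df = 3, p = 0.223829, fail to reject H0.


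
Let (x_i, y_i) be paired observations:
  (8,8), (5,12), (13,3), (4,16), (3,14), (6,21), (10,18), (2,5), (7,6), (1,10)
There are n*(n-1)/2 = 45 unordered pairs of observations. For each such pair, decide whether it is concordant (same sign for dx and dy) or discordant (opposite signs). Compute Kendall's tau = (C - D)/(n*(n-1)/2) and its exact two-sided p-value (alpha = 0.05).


Step 1: Enumerate the 45 unordered pairs (i,j) with i<j and classify each by sign(x_j-x_i) * sign(y_j-y_i).
  (1,2):dx=-3,dy=+4->D; (1,3):dx=+5,dy=-5->D; (1,4):dx=-4,dy=+8->D; (1,5):dx=-5,dy=+6->D
  (1,6):dx=-2,dy=+13->D; (1,7):dx=+2,dy=+10->C; (1,8):dx=-6,dy=-3->C; (1,9):dx=-1,dy=-2->C
  (1,10):dx=-7,dy=+2->D; (2,3):dx=+8,dy=-9->D; (2,4):dx=-1,dy=+4->D; (2,5):dx=-2,dy=+2->D
  (2,6):dx=+1,dy=+9->C; (2,7):dx=+5,dy=+6->C; (2,8):dx=-3,dy=-7->C; (2,9):dx=+2,dy=-6->D
  (2,10):dx=-4,dy=-2->C; (3,4):dx=-9,dy=+13->D; (3,5):dx=-10,dy=+11->D; (3,6):dx=-7,dy=+18->D
  (3,7):dx=-3,dy=+15->D; (3,8):dx=-11,dy=+2->D; (3,9):dx=-6,dy=+3->D; (3,10):dx=-12,dy=+7->D
  (4,5):dx=-1,dy=-2->C; (4,6):dx=+2,dy=+5->C; (4,7):dx=+6,dy=+2->C; (4,8):dx=-2,dy=-11->C
  (4,9):dx=+3,dy=-10->D; (4,10):dx=-3,dy=-6->C; (5,6):dx=+3,dy=+7->C; (5,7):dx=+7,dy=+4->C
  (5,8):dx=-1,dy=-9->C; (5,9):dx=+4,dy=-8->D; (5,10):dx=-2,dy=-4->C; (6,7):dx=+4,dy=-3->D
  (6,8):dx=-4,dy=-16->C; (6,9):dx=+1,dy=-15->D; (6,10):dx=-5,dy=-11->C; (7,8):dx=-8,dy=-13->C
  (7,9):dx=-3,dy=-12->C; (7,10):dx=-9,dy=-8->C; (8,9):dx=+5,dy=+1->C; (8,10):dx=-1,dy=+5->D
  (9,10):dx=-6,dy=+4->D
Step 2: C = 22, D = 23, total pairs = 45.
Step 3: tau = (C - D)/(n(n-1)/2) = (22 - 23)/45 = -0.022222.
Step 4: Exact two-sided p-value (enumerate n! = 3628800 permutations of y under H0): p = 1.000000.
Step 5: alpha = 0.05. fail to reject H0.

tau_b = -0.0222 (C=22, D=23), p = 1.000000, fail to reject H0.


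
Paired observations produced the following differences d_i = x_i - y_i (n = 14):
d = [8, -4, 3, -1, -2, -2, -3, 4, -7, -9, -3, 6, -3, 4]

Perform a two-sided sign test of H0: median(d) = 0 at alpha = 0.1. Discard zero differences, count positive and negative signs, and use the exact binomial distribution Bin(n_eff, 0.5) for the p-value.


Step 1: Discard zero differences. Original n = 14; n_eff = number of nonzero differences = 14.
Nonzero differences (with sign): +8, -4, +3, -1, -2, -2, -3, +4, -7, -9, -3, +6, -3, +4
Step 2: Count signs: positive = 5, negative = 9.
Step 3: Under H0: P(positive) = 0.5, so the number of positives S ~ Bin(14, 0.5).
Step 4: Two-sided exact p-value = sum of Bin(14,0.5) probabilities at or below the observed probability = 0.423950.
Step 5: alpha = 0.1. fail to reject H0.

n_eff = 14, pos = 5, neg = 9, p = 0.423950, fail to reject H0.


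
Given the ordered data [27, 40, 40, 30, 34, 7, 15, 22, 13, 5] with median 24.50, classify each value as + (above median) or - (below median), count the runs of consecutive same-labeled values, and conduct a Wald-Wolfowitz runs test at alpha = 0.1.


Step 1: Compute median = 24.50; label A = above, B = below.
Labels in order: AAAAABBBBB  (n_A = 5, n_B = 5)
Step 2: Count runs R = 2.
Step 3: Under H0 (random ordering), E[R] = 2*n_A*n_B/(n_A+n_B) + 1 = 2*5*5/10 + 1 = 6.0000.
        Var[R] = 2*n_A*n_B*(2*n_A*n_B - n_A - n_B) / ((n_A+n_B)^2 * (n_A+n_B-1)) = 2000/900 = 2.2222.
        SD[R] = 1.4907.
Step 4: Continuity-corrected z = (R + 0.5 - E[R]) / SD[R] = (2 + 0.5 - 6.0000) / 1.4907 = -2.3479.
Step 5: Two-sided p-value via normal approximation = 2*(1 - Phi(|z|)) = 0.018881.
Step 6: alpha = 0.1. reject H0.

R = 2, z = -2.3479, p = 0.018881, reject H0.


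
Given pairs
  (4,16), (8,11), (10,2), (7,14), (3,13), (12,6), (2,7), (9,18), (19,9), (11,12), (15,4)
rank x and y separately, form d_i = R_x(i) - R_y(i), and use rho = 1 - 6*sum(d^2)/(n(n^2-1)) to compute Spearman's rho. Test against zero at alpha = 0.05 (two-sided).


Step 1: Rank x and y separately (midranks; no ties here).
rank(x): 4->3, 8->5, 10->7, 7->4, 3->2, 12->9, 2->1, 9->6, 19->11, 11->8, 15->10
rank(y): 16->10, 11->6, 2->1, 14->9, 13->8, 6->3, 7->4, 18->11, 9->5, 12->7, 4->2
Step 2: d_i = R_x(i) - R_y(i); compute d_i^2.
  (3-10)^2=49, (5-6)^2=1, (7-1)^2=36, (4-9)^2=25, (2-8)^2=36, (9-3)^2=36, (1-4)^2=9, (6-11)^2=25, (11-5)^2=36, (8-7)^2=1, (10-2)^2=64
sum(d^2) = 318.
Step 3: rho = 1 - 6*318 / (11*(11^2 - 1)) = 1 - 1908/1320 = -0.445455.
Step 4: Under H0, t = rho * sqrt((n-2)/(1-rho^2)) = -1.4926 ~ t(9).
Step 5: Two-sided p-value from the t-distribution with 9 df = 0.169733.
Step 6: alpha = 0.05. fail to reject H0.

rho = -0.4455, p = 0.169733, fail to reject H0 at alpha = 0.05.


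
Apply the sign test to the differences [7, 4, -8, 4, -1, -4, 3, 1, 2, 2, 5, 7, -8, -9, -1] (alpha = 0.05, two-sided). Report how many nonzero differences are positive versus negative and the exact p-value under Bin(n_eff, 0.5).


Step 1: Discard zero differences. Original n = 15; n_eff = number of nonzero differences = 15.
Nonzero differences (with sign): +7, +4, -8, +4, -1, -4, +3, +1, +2, +2, +5, +7, -8, -9, -1
Step 2: Count signs: positive = 9, negative = 6.
Step 3: Under H0: P(positive) = 0.5, so the number of positives S ~ Bin(15, 0.5).
Step 4: Two-sided exact p-value = sum of Bin(15,0.5) probabilities at or below the observed probability = 0.607239.
Step 5: alpha = 0.05. fail to reject H0.

n_eff = 15, pos = 9, neg = 6, p = 0.607239, fail to reject H0.


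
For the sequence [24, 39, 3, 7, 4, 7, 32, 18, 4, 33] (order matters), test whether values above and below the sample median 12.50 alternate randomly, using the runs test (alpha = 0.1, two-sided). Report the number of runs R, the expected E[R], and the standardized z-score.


Step 1: Compute median = 12.50; label A = above, B = below.
Labels in order: AABBBBAABA  (n_A = 5, n_B = 5)
Step 2: Count runs R = 5.
Step 3: Under H0 (random ordering), E[R] = 2*n_A*n_B/(n_A+n_B) + 1 = 2*5*5/10 + 1 = 6.0000.
        Var[R] = 2*n_A*n_B*(2*n_A*n_B - n_A - n_B) / ((n_A+n_B)^2 * (n_A+n_B-1)) = 2000/900 = 2.2222.
        SD[R] = 1.4907.
Step 4: Continuity-corrected z = (R + 0.5 - E[R]) / SD[R] = (5 + 0.5 - 6.0000) / 1.4907 = -0.3354.
Step 5: Two-sided p-value via normal approximation = 2*(1 - Phi(|z|)) = 0.737316.
Step 6: alpha = 0.1. fail to reject H0.

R = 5, z = -0.3354, p = 0.737316, fail to reject H0.


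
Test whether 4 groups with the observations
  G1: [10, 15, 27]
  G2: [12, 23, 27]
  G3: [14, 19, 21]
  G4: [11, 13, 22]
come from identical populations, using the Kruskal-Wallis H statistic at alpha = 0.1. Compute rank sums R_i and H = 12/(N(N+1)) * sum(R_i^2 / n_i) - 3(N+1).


Step 1: Combine all N = 12 observations and assign midranks.
sorted (value, group, rank): (10,G1,1), (11,G4,2), (12,G2,3), (13,G4,4), (14,G3,5), (15,G1,6), (19,G3,7), (21,G3,8), (22,G4,9), (23,G2,10), (27,G1,11.5), (27,G2,11.5)
Step 2: Sum ranks within each group.
R_1 = 18.5 (n_1 = 3)
R_2 = 24.5 (n_2 = 3)
R_3 = 20 (n_3 = 3)
R_4 = 15 (n_4 = 3)
Step 3: H = 12/(N(N+1)) * sum(R_i^2/n_i) - 3(N+1)
     = 12/(12*13) * (18.5^2/3 + 24.5^2/3 + 20^2/3 + 15^2/3) - 3*13
     = 0.076923 * 522.5 - 39
     = 1.192308.
Step 4: Ties present; correction factor C = 1 - 6/(12^3 - 12) = 0.996503. Corrected H = 1.192308 / 0.996503 = 1.196491.
Step 5: Under H0, H ~ chi^2(3); p-value = 0.753846.
Step 6: alpha = 0.1. fail to reject H0.

H = 1.1965, df = 3, p = 0.753846, fail to reject H0.


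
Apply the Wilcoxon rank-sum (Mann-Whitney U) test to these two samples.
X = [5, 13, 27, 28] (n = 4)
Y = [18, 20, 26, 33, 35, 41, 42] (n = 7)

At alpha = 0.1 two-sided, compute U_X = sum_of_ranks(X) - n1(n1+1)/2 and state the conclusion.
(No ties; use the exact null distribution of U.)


Step 1: Combine and sort all 11 observations; assign midranks.
sorted (value, group): (5,X), (13,X), (18,Y), (20,Y), (26,Y), (27,X), (28,X), (33,Y), (35,Y), (41,Y), (42,Y)
ranks: 5->1, 13->2, 18->3, 20->4, 26->5, 27->6, 28->7, 33->8, 35->9, 41->10, 42->11
Step 2: Rank sum for X: R1 = 1 + 2 + 6 + 7 = 16.
Step 3: U_X = R1 - n1(n1+1)/2 = 16 - 4*5/2 = 16 - 10 = 6.
       U_Y = n1*n2 - U_X = 28 - 6 = 22.
Step 4: No ties, so the exact null distribution of U (based on enumerating the C(11,4) = 330 equally likely rank assignments) gives the two-sided p-value.
Step 5: p-value = 0.163636; compare to alpha = 0.1. fail to reject H0.

U_X = 6, p = 0.163636, fail to reject H0 at alpha = 0.1.


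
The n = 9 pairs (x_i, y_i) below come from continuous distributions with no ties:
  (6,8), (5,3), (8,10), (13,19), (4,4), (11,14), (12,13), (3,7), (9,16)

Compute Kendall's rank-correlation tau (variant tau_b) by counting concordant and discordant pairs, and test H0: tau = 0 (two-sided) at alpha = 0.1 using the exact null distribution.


Step 1: Enumerate the 36 unordered pairs (i,j) with i<j and classify each by sign(x_j-x_i) * sign(y_j-y_i).
  (1,2):dx=-1,dy=-5->C; (1,3):dx=+2,dy=+2->C; (1,4):dx=+7,dy=+11->C; (1,5):dx=-2,dy=-4->C
  (1,6):dx=+5,dy=+6->C; (1,7):dx=+6,dy=+5->C; (1,8):dx=-3,dy=-1->C; (1,9):dx=+3,dy=+8->C
  (2,3):dx=+3,dy=+7->C; (2,4):dx=+8,dy=+16->C; (2,5):dx=-1,dy=+1->D; (2,6):dx=+6,dy=+11->C
  (2,7):dx=+7,dy=+10->C; (2,8):dx=-2,dy=+4->D; (2,9):dx=+4,dy=+13->C; (3,4):dx=+5,dy=+9->C
  (3,5):dx=-4,dy=-6->C; (3,6):dx=+3,dy=+4->C; (3,7):dx=+4,dy=+3->C; (3,8):dx=-5,dy=-3->C
  (3,9):dx=+1,dy=+6->C; (4,5):dx=-9,dy=-15->C; (4,6):dx=-2,dy=-5->C; (4,7):dx=-1,dy=-6->C
  (4,8):dx=-10,dy=-12->C; (4,9):dx=-4,dy=-3->C; (5,6):dx=+7,dy=+10->C; (5,7):dx=+8,dy=+9->C
  (5,8):dx=-1,dy=+3->D; (5,9):dx=+5,dy=+12->C; (6,7):dx=+1,dy=-1->D; (6,8):dx=-8,dy=-7->C
  (6,9):dx=-2,dy=+2->D; (7,8):dx=-9,dy=-6->C; (7,9):dx=-3,dy=+3->D; (8,9):dx=+6,dy=+9->C
Step 2: C = 30, D = 6, total pairs = 36.
Step 3: tau = (C - D)/(n(n-1)/2) = (30 - 6)/36 = 0.666667.
Step 4: Exact two-sided p-value (enumerate n! = 362880 permutations of y under H0): p = 0.012665.
Step 5: alpha = 0.1. reject H0.

tau_b = 0.6667 (C=30, D=6), p = 0.012665, reject H0.


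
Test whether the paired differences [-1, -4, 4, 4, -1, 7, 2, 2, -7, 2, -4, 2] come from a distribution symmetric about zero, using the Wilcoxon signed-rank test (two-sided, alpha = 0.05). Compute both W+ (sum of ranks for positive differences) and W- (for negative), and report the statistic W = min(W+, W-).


Step 1: Drop any zero differences (none here) and take |d_i|.
|d| = [1, 4, 4, 4, 1, 7, 2, 2, 7, 2, 4, 2]
Step 2: Midrank |d_i| (ties get averaged ranks).
ranks: |1|->1.5, |4|->8.5, |4|->8.5, |4|->8.5, |1|->1.5, |7|->11.5, |2|->4.5, |2|->4.5, |7|->11.5, |2|->4.5, |4|->8.5, |2|->4.5
Step 3: Attach original signs; sum ranks with positive sign and with negative sign.
W+ = 8.5 + 8.5 + 11.5 + 4.5 + 4.5 + 4.5 + 4.5 = 46.5
W- = 1.5 + 8.5 + 1.5 + 11.5 + 8.5 = 31.5
(Check: W+ + W- = 78 should equal n(n+1)/2 = 78.)
Step 4: Test statistic W = min(W+, W-) = 31.5.
Step 5: Ties in |d|, so use the tie-corrected normal approximation.
        E[W] = n(n+1)/4 = 12*13/4 = 39.
        Tie groups: |d|=1 (t=2), |d|=2 (t=4), |d|=4 (t=4), |d|=7 (t=2); sum(t^3 - t) = 132.
        Var[W] = n(n+1)(2n+1)/24 - sum(t^3-t)/48 = 3900/24 - 132/48 = 159.75.
        z = (W - E[W]) / sqrt(Var[W]) = (31.5 - 39) / 12.6392 = -0.5934.
        Two-sided p = 2*Phi(z) = 0.552920.
Step 6: alpha = 0.05. fail to reject H0.

W+ = 46.5, W- = 31.5, W = min = 31.5, p = 0.552920, fail to reject H0.


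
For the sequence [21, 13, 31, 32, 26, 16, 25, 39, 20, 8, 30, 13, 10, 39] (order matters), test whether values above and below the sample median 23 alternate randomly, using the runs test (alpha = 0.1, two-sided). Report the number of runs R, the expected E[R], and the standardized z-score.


Step 1: Compute median = 23; label A = above, B = below.
Labels in order: BBAAABAABBABBA  (n_A = 7, n_B = 7)
Step 2: Count runs R = 8.
Step 3: Under H0 (random ordering), E[R] = 2*n_A*n_B/(n_A+n_B) + 1 = 2*7*7/14 + 1 = 8.0000.
        Var[R] = 2*n_A*n_B*(2*n_A*n_B - n_A - n_B) / ((n_A+n_B)^2 * (n_A+n_B-1)) = 8232/2548 = 3.2308.
        SD[R] = 1.7974.
Step 4: R = E[R], so z = 0 with no continuity correction.
Step 5: Two-sided p-value via normal approximation = 2*(1 - Phi(|z|)) = 1.000000.
Step 6: alpha = 0.1. fail to reject H0.

R = 8, z = 0.0000, p = 1.000000, fail to reject H0.
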